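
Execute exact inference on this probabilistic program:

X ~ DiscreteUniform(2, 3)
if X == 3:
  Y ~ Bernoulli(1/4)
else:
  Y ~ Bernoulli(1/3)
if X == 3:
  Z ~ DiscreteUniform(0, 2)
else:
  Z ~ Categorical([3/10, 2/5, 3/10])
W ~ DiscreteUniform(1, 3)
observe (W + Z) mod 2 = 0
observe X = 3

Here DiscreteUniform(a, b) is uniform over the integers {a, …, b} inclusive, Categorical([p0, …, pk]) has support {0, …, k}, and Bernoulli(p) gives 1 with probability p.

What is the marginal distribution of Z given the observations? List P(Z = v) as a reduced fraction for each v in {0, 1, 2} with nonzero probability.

Enumerate traces; 8 have nonzero weight after conditioning:
  (X=3, Y=0, Z=0, W=2) weight 1/24
  (X=3, Y=0, Z=1, W=1) weight 1/24
  (X=3, Y=0, Z=1, W=3) weight 1/24
  (X=3, Y=0, Z=2, W=2) weight 1/24
  (X=3, Y=1, Z=0, W=2) weight 1/72
  (X=3, Y=1, Z=1, W=1) weight 1/72
  (X=3, Y=1, Z=1, W=3) weight 1/72
  (X=3, Y=1, Z=2, W=2) weight 1/72
Group by Z:
  weight(Z=0) = 1/18
  weight(Z=1) = 1/9
  weight(Z=2) = 1/18
Total weight = 1/18 + 1/9 + 1/18 = 2/9
P(Z=0 | obs) = 1/18 / 2/9 = 1/4
P(Z=1 | obs) = 1/9 / 2/9 = 1/2
P(Z=2 | obs) = 1/18 / 2/9 = 1/4

P(Z=0) = 1/4, P(Z=1) = 1/2, P(Z=2) = 1/4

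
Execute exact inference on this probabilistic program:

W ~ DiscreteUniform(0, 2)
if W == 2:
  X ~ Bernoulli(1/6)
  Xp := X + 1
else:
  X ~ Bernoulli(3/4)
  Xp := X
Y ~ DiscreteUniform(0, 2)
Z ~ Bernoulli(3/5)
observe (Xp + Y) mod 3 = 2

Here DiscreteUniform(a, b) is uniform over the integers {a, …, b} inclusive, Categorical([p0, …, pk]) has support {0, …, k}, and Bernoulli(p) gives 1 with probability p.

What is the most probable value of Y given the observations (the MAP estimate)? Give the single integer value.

Enumerate traces; 12 have nonzero weight after conditioning:
  (W=0, X=0, Y=2, Z=0) weight 1/90
  (W=0, X=0, Y=2, Z=1) weight 1/60
  (W=0, X=1, Y=1, Z=0) weight 1/30
  (W=0, X=1, Y=1, Z=1) weight 1/20
  (W=1, X=0, Y=2, Z=0) weight 1/90
  (W=1, X=0, Y=2, Z=1) weight 1/60
  (W=1, X=1, Y=1, Z=0) weight 1/30
  (W=1, X=1, Y=1, Z=1) weight 1/20
  (W=2, X=1, Y=0, Z=0) weight 1/135
  … 3 more
Group by Y:
  weight(Y=0) = 1/54
  weight(Y=1) = 7/27
  weight(Y=2) = 1/18
Total weight = 1/54 + 7/27 + 1/18 = 1/3
P(Y=0 | obs) = 1/54 / 1/3 = 1/18
P(Y=1 | obs) = 7/27 / 1/3 = 7/9
P(Y=2 | obs) = 1/18 / 1/3 = 1/6
argmax = 1

argmax_v P(Y = v | obs) = 1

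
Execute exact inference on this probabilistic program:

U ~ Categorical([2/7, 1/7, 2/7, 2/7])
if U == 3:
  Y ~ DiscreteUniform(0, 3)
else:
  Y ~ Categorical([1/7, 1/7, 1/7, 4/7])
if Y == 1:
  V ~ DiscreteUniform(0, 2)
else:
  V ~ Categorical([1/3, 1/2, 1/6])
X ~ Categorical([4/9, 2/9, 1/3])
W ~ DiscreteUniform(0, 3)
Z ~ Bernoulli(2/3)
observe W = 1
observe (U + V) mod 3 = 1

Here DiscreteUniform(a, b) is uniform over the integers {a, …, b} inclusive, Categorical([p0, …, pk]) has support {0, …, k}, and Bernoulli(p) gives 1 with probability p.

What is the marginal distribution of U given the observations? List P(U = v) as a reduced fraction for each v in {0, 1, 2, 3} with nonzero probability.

P(U=0) = 80/217, P(U=1) = 4/31, P(U=2) = 32/217, P(U=3) = 11/31

Enumerate traces; 96 have nonzero weight after conditioning:
  (U=0, Y=0, V=1, X=0, W=1, Z=0) weight 1/1323
  (U=0, Y=0, V=1, X=0, W=1, Z=1) weight 2/1323
  (U=0, Y=0, V=1, X=1, W=1, Z=0) weight 1/2646
  (U=0, Y=0, V=1, X=1, W=1, Z=1) weight 1/1323
  (U=0, Y=0, V=1, X=2, W=1, Z=0) weight 1/1764
  (U=0, Y=0, V=1, X=2, W=1, Z=1) weight 1/882
  (U=0, Y=1, V=1, X=0, W=1, Z=0) weight 2/3969
  (U=0, Y=1, V=1, X=0, W=1, Z=1) weight 4/3969
  (U=1, Y=0, V=0, X=0, W=1, Z=0) weight 1/3969
  (U=2, Y=0, V=2, X=0, W=1, Z=0) weight 1/3969
  … 86 more
Group by U:
  weight(U=0) = 5/147
  weight(U=1) = 1/84
  weight(U=2) = 2/147
  weight(U=3) = 11/336
Total weight = 5/147 + 1/84 + 2/147 + 11/336 = 31/336
P(U=0 | obs) = 5/147 / 31/336 = 80/217
P(U=1 | obs) = 1/84 / 31/336 = 4/31
P(U=2 | obs) = 2/147 / 31/336 = 32/217
P(U=3 | obs) = 11/336 / 31/336 = 11/31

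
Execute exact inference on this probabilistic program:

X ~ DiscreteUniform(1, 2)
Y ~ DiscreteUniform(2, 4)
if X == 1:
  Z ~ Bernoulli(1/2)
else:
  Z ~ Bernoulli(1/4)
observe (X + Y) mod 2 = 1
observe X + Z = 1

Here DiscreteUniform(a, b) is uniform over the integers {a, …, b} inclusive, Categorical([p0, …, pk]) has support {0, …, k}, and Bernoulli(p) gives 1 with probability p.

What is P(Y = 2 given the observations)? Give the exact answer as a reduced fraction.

Enumerate traces; 2 have nonzero weight after conditioning:
  (X=1, Y=2, Z=0) weight 1/12
  (X=1, Y=4, Z=0) weight 1/12
Group by Y:
  weight(Y=2) = 1/12
  weight(Y=4) = 1/12
Total weight = 1/12 + 1/12 = 1/6
P(Y=2 | obs) = 1/12 / 1/6 = 1/2
P(Y=4 | obs) = 1/12 / 1/6 = 1/2

P(Y = 2 | obs) = 1/2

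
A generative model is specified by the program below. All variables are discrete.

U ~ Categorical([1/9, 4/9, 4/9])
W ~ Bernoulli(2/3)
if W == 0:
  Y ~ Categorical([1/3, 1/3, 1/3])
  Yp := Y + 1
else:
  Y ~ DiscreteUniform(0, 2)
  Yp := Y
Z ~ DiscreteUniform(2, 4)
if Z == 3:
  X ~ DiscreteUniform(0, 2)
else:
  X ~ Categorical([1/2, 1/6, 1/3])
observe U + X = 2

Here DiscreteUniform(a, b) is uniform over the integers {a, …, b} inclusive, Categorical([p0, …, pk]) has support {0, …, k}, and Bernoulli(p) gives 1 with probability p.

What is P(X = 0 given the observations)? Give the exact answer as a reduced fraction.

Enumerate traces; 54 have nonzero weight after conditioning:
  (U=0, W=0, Y=0, Z=2, X=2) weight 1/729
  (U=0, W=0, Y=0, Z=3, X=2) weight 1/729
  (U=0, W=0, Y=0, Z=4, X=2) weight 1/729
  (U=0, W=0, Y=1, Z=2, X=2) weight 1/729
  (U=0, W=0, Y=1, Z=3, X=2) weight 1/729
  (U=0, W=0, Y=1, Z=4, X=2) weight 1/729
  (U=0, W=0, Y=2, Z=2, X=2) weight 1/729
  (U=0, W=0, Y=2, Z=3, X=2) weight 1/729
  (U=1, W=0, Y=0, Z=2, X=1) weight 2/729
  (U=2, W=0, Y=0, Z=2, X=0) weight 2/243
  … 44 more
Group by X:
  weight(X=0) = 16/81
  weight(X=1) = 8/81
  weight(X=2) = 1/27
Total weight = 16/81 + 8/81 + 1/27 = 1/3
P(X=0 | obs) = 16/81 / 1/3 = 16/27
P(X=1 | obs) = 8/81 / 1/3 = 8/27
P(X=2 | obs) = 1/27 / 1/3 = 1/9

P(X = 0 | obs) = 16/27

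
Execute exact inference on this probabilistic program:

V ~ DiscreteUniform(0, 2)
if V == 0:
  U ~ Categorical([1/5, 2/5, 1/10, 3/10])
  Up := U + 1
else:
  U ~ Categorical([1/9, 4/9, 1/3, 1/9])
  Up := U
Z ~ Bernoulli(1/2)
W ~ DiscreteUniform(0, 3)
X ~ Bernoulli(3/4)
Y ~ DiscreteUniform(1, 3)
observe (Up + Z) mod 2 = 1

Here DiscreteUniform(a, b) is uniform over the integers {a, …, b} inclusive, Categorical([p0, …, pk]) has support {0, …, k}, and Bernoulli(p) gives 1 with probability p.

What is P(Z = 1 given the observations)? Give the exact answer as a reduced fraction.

P(Z = 1 | obs) = 143/270

Enumerate traces; 288 have nonzero weight after conditioning:
  (V=0, U=0, Z=0, W=0, X=0, Y=1) weight 1/1440
  (V=0, U=0, Z=0, W=0, X=0, Y=2) weight 1/1440
  (V=0, U=0, Z=0, W=0, X=0, Y=3) weight 1/1440
  (V=0, U=0, Z=0, W=0, X=1, Y=1) weight 1/480
  (V=0, U=0, Z=0, W=0, X=1, Y=2) weight 1/480
  (V=0, U=0, Z=0, W=0, X=1, Y=3) weight 1/480
  (V=0, U=0, Z=0, W=1, X=0, Y=1) weight 1/1440
  (V=0, U=0, Z=0, W=1, X=0, Y=2) weight 1/1440
  (V=0, U=1, Z=1, W=0, X=0, Y=1) weight 1/720
  … 279 more
Group by Z:
  weight(Z=0) = 127/540
  weight(Z=1) = 143/540
Total weight = 127/540 + 143/540 = 1/2
P(Z=0 | obs) = 127/540 / 1/2 = 127/270
P(Z=1 | obs) = 143/540 / 1/2 = 143/270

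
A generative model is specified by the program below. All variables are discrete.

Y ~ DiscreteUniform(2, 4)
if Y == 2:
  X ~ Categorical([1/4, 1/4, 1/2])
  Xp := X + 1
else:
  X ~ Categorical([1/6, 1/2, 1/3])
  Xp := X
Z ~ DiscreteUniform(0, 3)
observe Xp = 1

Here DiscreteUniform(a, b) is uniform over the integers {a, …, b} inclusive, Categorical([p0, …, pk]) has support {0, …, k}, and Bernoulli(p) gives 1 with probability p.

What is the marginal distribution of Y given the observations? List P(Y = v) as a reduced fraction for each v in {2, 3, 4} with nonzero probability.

Enumerate traces; 12 have nonzero weight after conditioning:
  (Y=2, X=0, Z=0) weight 1/48
  (Y=2, X=0, Z=1) weight 1/48
  (Y=2, X=0, Z=2) weight 1/48
  (Y=2, X=0, Z=3) weight 1/48
  (Y=3, X=1, Z=0) weight 1/24
  (Y=3, X=1, Z=1) weight 1/24
  (Y=3, X=1, Z=2) weight 1/24
  (Y=3, X=1, Z=3) weight 1/24
  (Y=4, X=1, Z=0) weight 1/24
  … 3 more
Group by Y:
  weight(Y=2) = 1/12
  weight(Y=3) = 1/6
  weight(Y=4) = 1/6
Total weight = 1/12 + 1/6 + 1/6 = 5/12
P(Y=2 | obs) = 1/12 / 5/12 = 1/5
P(Y=3 | obs) = 1/6 / 5/12 = 2/5
P(Y=4 | obs) = 1/6 / 5/12 = 2/5

P(Y=2) = 1/5, P(Y=3) = 2/5, P(Y=4) = 2/5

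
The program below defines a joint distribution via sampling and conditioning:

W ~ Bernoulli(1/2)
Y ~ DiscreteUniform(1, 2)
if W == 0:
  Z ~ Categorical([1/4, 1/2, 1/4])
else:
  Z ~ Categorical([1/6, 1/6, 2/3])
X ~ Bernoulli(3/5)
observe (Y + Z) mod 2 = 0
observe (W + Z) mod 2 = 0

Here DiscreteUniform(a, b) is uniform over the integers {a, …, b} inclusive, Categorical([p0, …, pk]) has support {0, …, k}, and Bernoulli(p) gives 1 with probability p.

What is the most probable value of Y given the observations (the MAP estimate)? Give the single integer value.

Enumerate traces; 6 have nonzero weight after conditioning:
  (W=0, Y=2, Z=0, X=0) weight 1/40
  (W=0, Y=2, Z=0, X=1) weight 3/80
  (W=0, Y=2, Z=2, X=0) weight 1/40
  (W=0, Y=2, Z=2, X=1) weight 3/80
  (W=1, Y=1, Z=1, X=0) weight 1/60
  (W=1, Y=1, Z=1, X=1) weight 1/40
Group by Y:
  weight(Y=1) = 1/24
  weight(Y=2) = 1/8
Total weight = 1/24 + 1/8 = 1/6
P(Y=1 | obs) = 1/24 / 1/6 = 1/4
P(Y=2 | obs) = 1/8 / 1/6 = 3/4
argmax = 2

argmax_v P(Y = v | obs) = 2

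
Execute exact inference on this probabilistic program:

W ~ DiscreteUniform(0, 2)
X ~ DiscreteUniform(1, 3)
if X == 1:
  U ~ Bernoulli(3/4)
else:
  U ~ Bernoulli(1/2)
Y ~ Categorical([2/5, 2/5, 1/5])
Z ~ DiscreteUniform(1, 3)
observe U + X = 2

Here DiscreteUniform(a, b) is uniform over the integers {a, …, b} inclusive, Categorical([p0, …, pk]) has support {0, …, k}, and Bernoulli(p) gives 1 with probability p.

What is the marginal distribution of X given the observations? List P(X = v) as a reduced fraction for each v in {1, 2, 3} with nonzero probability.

P(X=1) = 3/5, P(X=2) = 2/5

Enumerate traces; 54 have nonzero weight after conditioning:
  (W=0, X=1, U=1, Y=0, Z=1) weight 1/90
  (W=0, X=1, U=1, Y=0, Z=2) weight 1/90
  (W=0, X=1, U=1, Y=0, Z=3) weight 1/90
  (W=0, X=1, U=1, Y=1, Z=1) weight 1/90
  (W=0, X=1, U=1, Y=1, Z=2) weight 1/90
  (W=0, X=1, U=1, Y=1, Z=3) weight 1/90
  (W=0, X=1, U=1, Y=2, Z=1) weight 1/180
  (W=0, X=1, U=1, Y=2, Z=2) weight 1/180
  (W=0, X=2, U=0, Y=0, Z=1) weight 1/135
  … 45 more
Group by X:
  weight(X=1) = 1/4
  weight(X=2) = 1/6
Total weight = 1/4 + 1/6 = 5/12
P(X=1 | obs) = 1/4 / 5/12 = 3/5
P(X=2 | obs) = 1/6 / 5/12 = 2/5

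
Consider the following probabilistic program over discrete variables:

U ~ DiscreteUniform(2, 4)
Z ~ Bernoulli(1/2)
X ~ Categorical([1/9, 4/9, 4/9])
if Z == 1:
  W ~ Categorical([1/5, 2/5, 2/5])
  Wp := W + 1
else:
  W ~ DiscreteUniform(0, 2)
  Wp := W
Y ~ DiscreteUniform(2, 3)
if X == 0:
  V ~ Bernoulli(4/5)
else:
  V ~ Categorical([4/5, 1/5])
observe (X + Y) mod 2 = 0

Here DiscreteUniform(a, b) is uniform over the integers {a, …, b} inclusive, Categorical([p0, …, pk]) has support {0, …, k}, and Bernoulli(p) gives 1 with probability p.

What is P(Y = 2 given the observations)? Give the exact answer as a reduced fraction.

Enumerate traces; 108 have nonzero weight after conditioning:
  (U=2, Z=0, X=0, W=0, Y=2, V=0) weight 1/1620
  (U=2, Z=0, X=0, W=0, Y=2, V=1) weight 1/405
  (U=2, Z=0, X=0, W=1, Y=2, V=0) weight 1/1620
  (U=2, Z=0, X=0, W=1, Y=2, V=1) weight 1/405
  (U=2, Z=0, X=0, W=2, Y=2, V=0) weight 1/1620
  (U=2, Z=0, X=0, W=2, Y=2, V=1) weight 1/405
  (U=2, Z=0, X=1, W=0, Y=3, V=0) weight 4/405
  (U=2, Z=0, X=1, W=0, Y=3, V=1) weight 1/405
  … 100 more
Group by Y:
  weight(Y=2) = 5/18
  weight(Y=3) = 2/9
Total weight = 5/18 + 2/9 = 1/2
P(Y=2 | obs) = 5/18 / 1/2 = 5/9
P(Y=3 | obs) = 2/9 / 1/2 = 4/9

P(Y = 2 | obs) = 5/9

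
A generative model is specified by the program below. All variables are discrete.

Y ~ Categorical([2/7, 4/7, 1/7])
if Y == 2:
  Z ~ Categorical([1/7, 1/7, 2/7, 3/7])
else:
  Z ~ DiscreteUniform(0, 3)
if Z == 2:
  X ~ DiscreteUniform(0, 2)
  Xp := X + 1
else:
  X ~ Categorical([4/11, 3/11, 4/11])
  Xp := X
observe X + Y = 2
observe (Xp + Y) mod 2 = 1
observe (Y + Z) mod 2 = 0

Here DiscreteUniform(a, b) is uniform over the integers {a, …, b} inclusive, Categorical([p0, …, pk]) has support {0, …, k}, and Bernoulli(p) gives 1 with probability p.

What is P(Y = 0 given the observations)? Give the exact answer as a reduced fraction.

Enumerate traces; 2 have nonzero weight after conditioning:
  (Y=0, Z=2, X=2) weight 1/42
  (Y=2, Z=2, X=0) weight 2/147
Group by Y:
  weight(Y=0) = 1/42
  weight(Y=2) = 2/147
Total weight = 1/42 + 2/147 = 11/294
P(Y=0 | obs) = 1/42 / 11/294 = 7/11
P(Y=2 | obs) = 2/147 / 11/294 = 4/11

P(Y = 0 | obs) = 7/11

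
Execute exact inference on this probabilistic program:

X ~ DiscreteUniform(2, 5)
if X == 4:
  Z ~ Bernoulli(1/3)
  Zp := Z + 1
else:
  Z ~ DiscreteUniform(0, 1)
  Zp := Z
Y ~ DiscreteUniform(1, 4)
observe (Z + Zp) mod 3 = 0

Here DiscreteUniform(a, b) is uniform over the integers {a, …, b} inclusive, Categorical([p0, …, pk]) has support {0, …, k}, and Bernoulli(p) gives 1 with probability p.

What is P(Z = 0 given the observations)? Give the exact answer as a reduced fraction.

P(Z = 0 | obs) = 9/11

Enumerate traces; 16 have nonzero weight after conditioning:
  (X=2, Z=0, Y=1) weight 1/32
  (X=2, Z=0, Y=2) weight 1/32
  (X=2, Z=0, Y=3) weight 1/32
  (X=2, Z=0, Y=4) weight 1/32
  (X=3, Z=0, Y=1) weight 1/32
  (X=3, Z=0, Y=2) weight 1/32
  (X=3, Z=0, Y=3) weight 1/32
  (X=3, Z=0, Y=4) weight 1/32
  (X=4, Z=1, Y=1) weight 1/48
  … 7 more
Group by Z:
  weight(Z=0) = 3/8
  weight(Z=1) = 1/12
Total weight = 3/8 + 1/12 = 11/24
P(Z=0 | obs) = 3/8 / 11/24 = 9/11
P(Z=1 | obs) = 1/12 / 11/24 = 2/11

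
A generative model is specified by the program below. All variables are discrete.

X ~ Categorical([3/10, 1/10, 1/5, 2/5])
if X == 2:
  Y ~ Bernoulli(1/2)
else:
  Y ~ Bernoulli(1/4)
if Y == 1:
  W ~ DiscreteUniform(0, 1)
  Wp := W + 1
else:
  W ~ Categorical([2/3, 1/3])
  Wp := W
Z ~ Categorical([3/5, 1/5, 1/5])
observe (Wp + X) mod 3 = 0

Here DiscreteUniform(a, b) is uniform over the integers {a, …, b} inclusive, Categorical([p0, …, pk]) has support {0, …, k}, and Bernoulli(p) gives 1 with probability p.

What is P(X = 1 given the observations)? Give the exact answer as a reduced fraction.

Enumerate traces; 15 have nonzero weight after conditioning:
  (X=0, Y=0, W=0, Z=0) weight 9/100
  (X=0, Y=0, W=0, Z=1) weight 3/100
  (X=0, Y=0, W=0, Z=2) weight 3/100
  (X=1, Y=1, W=1, Z=0) weight 3/400
  (X=1, Y=1, W=1, Z=1) weight 1/400
  (X=1, Y=1, W=1, Z=2) weight 1/400
  (X=2, Y=0, W=1, Z=0) weight 1/50
  (X=2, Y=0, W=1, Z=1) weight 1/150
  (X=3, Y=0, W=0, Z=0) weight 3/25
  … 6 more
Group by X:
  weight(X=0) = 3/20
  weight(X=1) = 1/80
  weight(X=2) = 1/12
  weight(X=3) = 1/5
Total weight = 3/20 + 1/80 + 1/12 + 1/5 = 107/240
P(X=0 | obs) = 3/20 / 107/240 = 36/107
P(X=1 | obs) = 1/80 / 107/240 = 3/107
P(X=2 | obs) = 1/12 / 107/240 = 20/107
P(X=3 | obs) = 1/5 / 107/240 = 48/107

P(X = 1 | obs) = 3/107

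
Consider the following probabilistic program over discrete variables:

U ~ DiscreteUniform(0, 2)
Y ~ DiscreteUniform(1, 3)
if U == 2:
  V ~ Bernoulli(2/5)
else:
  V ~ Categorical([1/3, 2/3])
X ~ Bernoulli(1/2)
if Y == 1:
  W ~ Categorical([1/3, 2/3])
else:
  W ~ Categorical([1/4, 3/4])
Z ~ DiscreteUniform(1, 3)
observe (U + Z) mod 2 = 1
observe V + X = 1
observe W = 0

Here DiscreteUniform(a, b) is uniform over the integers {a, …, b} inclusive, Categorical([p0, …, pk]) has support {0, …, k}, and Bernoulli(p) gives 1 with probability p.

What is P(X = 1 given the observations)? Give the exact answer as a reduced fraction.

P(X = 1 | obs) = 11/25

Enumerate traces; 30 have nonzero weight after conditioning:
  (U=0, Y=1, V=0, X=1, W=0, Z=1) weight 1/486
  (U=0, Y=1, V=0, X=1, W=0, Z=3) weight 1/486
  (U=0, Y=1, V=1, X=0, W=0, Z=1) weight 1/243
  (U=0, Y=1, V=1, X=0, W=0, Z=3) weight 1/243
  (U=0, Y=2, V=0, X=1, W=0, Z=1) weight 1/648
  (U=0, Y=2, V=0, X=1, W=0, Z=3) weight 1/648
  (U=0, Y=2, V=1, X=0, W=0, Z=1) weight 1/324
  (U=0, Y=2, V=1, X=0, W=0, Z=3) weight 1/324
  … 22 more
Group by X:
  weight(X=0) = 7/162
  weight(X=1) = 11/324
Total weight = 7/162 + 11/324 = 25/324
P(X=0 | obs) = 7/162 / 25/324 = 14/25
P(X=1 | obs) = 11/324 / 25/324 = 11/25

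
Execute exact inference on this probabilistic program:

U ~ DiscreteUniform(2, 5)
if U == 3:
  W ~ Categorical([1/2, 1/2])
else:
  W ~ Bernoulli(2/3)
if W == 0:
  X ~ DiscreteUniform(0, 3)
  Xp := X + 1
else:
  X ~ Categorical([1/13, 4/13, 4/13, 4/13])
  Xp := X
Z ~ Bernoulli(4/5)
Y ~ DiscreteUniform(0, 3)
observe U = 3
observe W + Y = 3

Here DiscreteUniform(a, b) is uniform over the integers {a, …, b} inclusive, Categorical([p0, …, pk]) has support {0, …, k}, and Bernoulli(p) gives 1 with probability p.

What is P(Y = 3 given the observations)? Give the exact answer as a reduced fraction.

Enumerate traces; 16 have nonzero weight after conditioning:
  (U=3, W=0, X=0, Z=0, Y=3) weight 1/640
  (U=3, W=0, X=0, Z=1, Y=3) weight 1/160
  (U=3, W=0, X=1, Z=0, Y=3) weight 1/640
  (U=3, W=0, X=1, Z=1, Y=3) weight 1/160
  (U=3, W=0, X=2, Z=0, Y=3) weight 1/640
  (U=3, W=0, X=2, Z=1, Y=3) weight 1/160
  (U=3, W=0, X=3, Z=0, Y=3) weight 1/640
  (U=3, W=0, X=3, Z=1, Y=3) weight 1/160
  (U=3, W=1, X=0, Z=0, Y=2) weight 1/2080
  … 7 more
Group by Y:
  weight(Y=2) = 1/32
  weight(Y=3) = 1/32
Total weight = 1/32 + 1/32 = 1/16
P(Y=2 | obs) = 1/32 / 1/16 = 1/2
P(Y=3 | obs) = 1/32 / 1/16 = 1/2

P(Y = 3 | obs) = 1/2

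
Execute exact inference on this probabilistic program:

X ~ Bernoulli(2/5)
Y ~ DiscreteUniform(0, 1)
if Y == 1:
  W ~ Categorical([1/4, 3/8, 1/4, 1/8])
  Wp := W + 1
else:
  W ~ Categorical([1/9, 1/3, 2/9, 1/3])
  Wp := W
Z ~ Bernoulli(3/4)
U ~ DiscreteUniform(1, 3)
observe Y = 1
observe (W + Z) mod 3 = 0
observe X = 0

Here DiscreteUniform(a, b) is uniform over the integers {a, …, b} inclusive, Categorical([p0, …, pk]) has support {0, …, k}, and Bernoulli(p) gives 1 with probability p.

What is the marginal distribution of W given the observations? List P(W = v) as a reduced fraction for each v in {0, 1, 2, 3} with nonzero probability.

Enumerate traces; 9 have nonzero weight after conditioning:
  (X=0, Y=1, W=0, Z=0, U=1) weight 1/160
  (X=0, Y=1, W=0, Z=0, U=2) weight 1/160
  (X=0, Y=1, W=0, Z=0, U=3) weight 1/160
  (X=0, Y=1, W=2, Z=1, U=1) weight 3/160
  (X=0, Y=1, W=2, Z=1, U=2) weight 3/160
  (X=0, Y=1, W=2, Z=1, U=3) weight 3/160
  (X=0, Y=1, W=3, Z=0, U=1) weight 1/320
  (X=0, Y=1, W=3, Z=0, U=2) weight 1/320
  … 1 more
Group by W:
  weight(W=0) = 3/160
  weight(W=2) = 9/160
  weight(W=3) = 3/320
Total weight = 3/160 + 9/160 + 3/320 = 27/320
P(W=0 | obs) = 3/160 / 27/320 = 2/9
P(W=2 | obs) = 9/160 / 27/320 = 2/3
P(W=3 | obs) = 3/320 / 27/320 = 1/9

P(W=0) = 2/9, P(W=2) = 2/3, P(W=3) = 1/9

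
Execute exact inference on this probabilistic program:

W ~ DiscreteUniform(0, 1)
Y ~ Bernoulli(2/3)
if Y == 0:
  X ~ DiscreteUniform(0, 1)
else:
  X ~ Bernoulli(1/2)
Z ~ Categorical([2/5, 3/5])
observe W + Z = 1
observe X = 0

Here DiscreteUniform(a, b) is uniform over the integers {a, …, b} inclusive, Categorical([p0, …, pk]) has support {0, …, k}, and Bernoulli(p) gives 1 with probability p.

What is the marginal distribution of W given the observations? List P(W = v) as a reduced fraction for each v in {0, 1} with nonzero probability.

Enumerate traces; 4 have nonzero weight after conditioning:
  (W=0, Y=0, X=0, Z=1) weight 1/20
  (W=0, Y=1, X=0, Z=1) weight 1/10
  (W=1, Y=0, X=0, Z=0) weight 1/30
  (W=1, Y=1, X=0, Z=0) weight 1/15
Group by W:
  weight(W=0) = 3/20
  weight(W=1) = 1/10
Total weight = 3/20 + 1/10 = 1/4
P(W=0 | obs) = 3/20 / 1/4 = 3/5
P(W=1 | obs) = 1/10 / 1/4 = 2/5

P(W=0) = 3/5, P(W=1) = 2/5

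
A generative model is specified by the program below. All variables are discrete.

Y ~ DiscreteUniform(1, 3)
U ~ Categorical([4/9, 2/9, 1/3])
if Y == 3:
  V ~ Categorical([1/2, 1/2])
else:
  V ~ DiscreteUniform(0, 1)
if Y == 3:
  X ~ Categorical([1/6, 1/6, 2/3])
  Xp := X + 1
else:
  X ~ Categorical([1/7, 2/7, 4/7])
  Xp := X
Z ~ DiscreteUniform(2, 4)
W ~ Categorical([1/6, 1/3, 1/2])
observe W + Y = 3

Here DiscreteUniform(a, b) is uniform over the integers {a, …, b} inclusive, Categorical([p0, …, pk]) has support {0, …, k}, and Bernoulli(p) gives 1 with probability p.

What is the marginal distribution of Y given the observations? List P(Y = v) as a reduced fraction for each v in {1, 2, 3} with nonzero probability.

Enumerate traces; 162 have nonzero weight after conditioning:
  (Y=1, U=0, V=0, X=0, Z=2, W=2) weight 1/567
  (Y=1, U=0, V=0, X=0, Z=3, W=2) weight 1/567
  (Y=1, U=0, V=0, X=0, Z=4, W=2) weight 1/567
  (Y=1, U=0, V=0, X=1, Z=2, W=2) weight 2/567
  (Y=1, U=0, V=0, X=1, Z=3, W=2) weight 2/567
  (Y=1, U=0, V=0, X=1, Z=4, W=2) weight 2/567
  (Y=1, U=0, V=0, X=2, Z=2, W=2) weight 4/567
  (Y=1, U=0, V=0, X=2, Z=3, W=2) weight 4/567
  (Y=2, U=0, V=0, X=0, Z=2, W=1) weight 2/1701
  (Y=3, U=0, V=0, X=0, Z=2, W=0) weight 1/1458
  … 152 more
Group by Y:
  weight(Y=1) = 1/6
  weight(Y=2) = 1/9
  weight(Y=3) = 1/18
Total weight = 1/6 + 1/9 + 1/18 = 1/3
P(Y=1 | obs) = 1/6 / 1/3 = 1/2
P(Y=2 | obs) = 1/9 / 1/3 = 1/3
P(Y=3 | obs) = 1/18 / 1/3 = 1/6

P(Y=1) = 1/2, P(Y=2) = 1/3, P(Y=3) = 1/6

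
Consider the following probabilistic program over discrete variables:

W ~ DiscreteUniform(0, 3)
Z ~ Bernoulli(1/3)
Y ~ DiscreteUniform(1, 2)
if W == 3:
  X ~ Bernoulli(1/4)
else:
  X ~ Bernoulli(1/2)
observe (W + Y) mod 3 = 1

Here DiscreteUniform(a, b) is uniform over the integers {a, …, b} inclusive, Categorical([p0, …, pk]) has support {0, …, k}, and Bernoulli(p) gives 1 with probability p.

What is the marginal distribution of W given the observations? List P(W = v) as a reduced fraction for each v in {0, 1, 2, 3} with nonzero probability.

P(W=0) = 1/3, P(W=2) = 1/3, P(W=3) = 1/3

Enumerate traces; 12 have nonzero weight after conditioning:
  (W=0, Z=0, Y=1, X=0) weight 1/24
  (W=0, Z=0, Y=1, X=1) weight 1/24
  (W=0, Z=1, Y=1, X=0) weight 1/48
  (W=0, Z=1, Y=1, X=1) weight 1/48
  (W=2, Z=0, Y=2, X=0) weight 1/24
  (W=2, Z=0, Y=2, X=1) weight 1/24
  (W=2, Z=1, Y=2, X=0) weight 1/48
  (W=2, Z=1, Y=2, X=1) weight 1/48
  (W=3, Z=0, Y=1, X=0) weight 1/16
  … 3 more
Group by W:
  weight(W=0) = 1/8
  weight(W=2) = 1/8
  weight(W=3) = 1/8
Total weight = 1/8 + 1/8 + 1/8 = 3/8
P(W=0 | obs) = 1/8 / 3/8 = 1/3
P(W=2 | obs) = 1/8 / 3/8 = 1/3
P(W=3 | obs) = 1/8 / 3/8 = 1/3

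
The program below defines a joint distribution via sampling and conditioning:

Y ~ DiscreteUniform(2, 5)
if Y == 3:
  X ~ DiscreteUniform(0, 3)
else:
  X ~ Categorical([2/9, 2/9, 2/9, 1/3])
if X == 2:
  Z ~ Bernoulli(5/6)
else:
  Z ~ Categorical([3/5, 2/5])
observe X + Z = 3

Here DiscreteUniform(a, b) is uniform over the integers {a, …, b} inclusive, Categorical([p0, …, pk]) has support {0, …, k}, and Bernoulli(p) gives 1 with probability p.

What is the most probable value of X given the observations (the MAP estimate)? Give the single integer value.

argmax_v P(X = v | obs) = 2

Enumerate traces; 8 have nonzero weight after conditioning:
  (Y=2, X=2, Z=1) weight 5/108
  (Y=2, X=3, Z=0) weight 1/20
  (Y=3, X=2, Z=1) weight 5/96
  (Y=3, X=3, Z=0) weight 3/80
  (Y=4, X=2, Z=1) weight 5/108
  (Y=4, X=3, Z=0) weight 1/20
  (Y=5, X=2, Z=1) weight 5/108
  (Y=5, X=3, Z=0) weight 1/20
Group by X:
  weight(X=2) = 55/288
  weight(X=3) = 3/16
Total weight = 55/288 + 3/16 = 109/288
P(X=2 | obs) = 55/288 / 109/288 = 55/109
P(X=3 | obs) = 3/16 / 109/288 = 54/109
argmax = 2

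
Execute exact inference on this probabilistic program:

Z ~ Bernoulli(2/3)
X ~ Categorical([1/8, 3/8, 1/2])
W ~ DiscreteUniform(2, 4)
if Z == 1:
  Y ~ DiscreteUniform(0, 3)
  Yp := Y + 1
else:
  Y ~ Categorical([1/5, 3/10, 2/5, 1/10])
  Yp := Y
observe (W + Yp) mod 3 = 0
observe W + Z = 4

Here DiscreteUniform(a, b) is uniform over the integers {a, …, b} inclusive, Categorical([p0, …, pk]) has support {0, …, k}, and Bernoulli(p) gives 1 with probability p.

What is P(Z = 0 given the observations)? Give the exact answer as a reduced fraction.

Enumerate traces; 6 have nonzero weight after conditioning:
  (Z=0, X=0, W=4, Y=2) weight 1/180
  (Z=0, X=1, W=4, Y=2) weight 1/60
  (Z=0, X=2, W=4, Y=2) weight 1/45
  (Z=1, X=0, W=3, Y=2) weight 1/144
  (Z=1, X=1, W=3, Y=2) weight 1/48
  (Z=1, X=2, W=3, Y=2) weight 1/36
Group by Z:
  weight(Z=0) = 2/45
  weight(Z=1) = 1/18
Total weight = 2/45 + 1/18 = 1/10
P(Z=0 | obs) = 2/45 / 1/10 = 4/9
P(Z=1 | obs) = 1/18 / 1/10 = 5/9

P(Z = 0 | obs) = 4/9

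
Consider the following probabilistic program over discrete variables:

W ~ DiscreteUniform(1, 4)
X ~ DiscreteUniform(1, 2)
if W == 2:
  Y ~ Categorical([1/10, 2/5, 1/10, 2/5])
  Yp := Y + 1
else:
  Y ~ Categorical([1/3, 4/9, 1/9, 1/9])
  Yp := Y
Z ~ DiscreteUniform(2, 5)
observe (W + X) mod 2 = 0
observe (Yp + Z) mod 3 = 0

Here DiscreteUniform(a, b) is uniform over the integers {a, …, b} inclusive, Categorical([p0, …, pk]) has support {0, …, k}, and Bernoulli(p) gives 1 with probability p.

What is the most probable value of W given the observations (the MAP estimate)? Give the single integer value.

argmax_v P(W = v | obs) = 2

Enumerate traces; 21 have nonzero weight after conditioning:
  (W=1, X=1, Y=0, Z=3) weight 1/96
  (W=1, X=1, Y=1, Z=2) weight 1/72
  (W=1, X=1, Y=1, Z=5) weight 1/72
  (W=1, X=1, Y=2, Z=4) weight 1/288
  (W=1, X=1, Y=3, Z=3) weight 1/288
  (W=2, X=2, Y=0, Z=2) weight 1/320
  (W=2, X=2, Y=0, Z=5) weight 1/320
  (W=2, X=2, Y=1, Z=4) weight 1/80
  (W=3, X=1, Y=0, Z=3) weight 1/96
  (W=4, X=2, Y=0, Z=3) weight 1/96
  … 11 more
Group by W:
  weight(W=1) = 13/288
  weight(W=2) = 3/64
  weight(W=3) = 13/288
  weight(W=4) = 13/288
Total weight = 13/288 + 3/64 + 13/288 + 13/288 = 35/192
P(W=1 | obs) = 13/288 / 35/192 = 26/105
P(W=2 | obs) = 3/64 / 35/192 = 9/35
P(W=3 | obs) = 13/288 / 35/192 = 26/105
P(W=4 | obs) = 13/288 / 35/192 = 26/105
argmax = 2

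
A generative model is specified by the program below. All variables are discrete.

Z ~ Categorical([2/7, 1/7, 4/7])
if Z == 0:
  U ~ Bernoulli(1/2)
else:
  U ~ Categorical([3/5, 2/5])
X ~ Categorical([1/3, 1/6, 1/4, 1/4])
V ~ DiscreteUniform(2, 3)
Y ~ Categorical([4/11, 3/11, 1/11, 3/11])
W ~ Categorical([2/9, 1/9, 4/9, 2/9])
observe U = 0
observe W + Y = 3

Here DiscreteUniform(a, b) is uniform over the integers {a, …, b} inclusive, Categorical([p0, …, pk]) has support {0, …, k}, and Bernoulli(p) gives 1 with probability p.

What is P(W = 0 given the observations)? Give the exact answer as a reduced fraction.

P(W = 0 | obs) = 2/9

Enumerate traces; 96 have nonzero weight after conditioning:
  (Z=0, U=0, X=0, V=2, Y=0, W=3) weight 4/2079
  (Z=0, U=0, X=0, V=2, Y=1, W=2) weight 2/693
  (Z=0, U=0, X=0, V=2, Y=2, W=1) weight 1/4158
  (Z=0, U=0, X=0, V=2, Y=3, W=0) weight 1/693
  (Z=0, U=0, X=0, V=3, Y=0, W=3) weight 4/2079
  (Z=0, U=0, X=0, V=3, Y=1, W=2) weight 2/693
  (Z=0, U=0, X=0, V=3, Y=2, W=1) weight 1/4158
  (Z=0, U=0, X=0, V=3, Y=3, W=0) weight 1/693
  … 88 more
Group by W:
  weight(W=0) = 8/231
  weight(W=1) = 4/693
  weight(W=2) = 16/231
  weight(W=3) = 32/693
Total weight = 8/231 + 4/693 + 16/231 + 32/693 = 12/77
P(W=0 | obs) = 8/231 / 12/77 = 2/9
P(W=1 | obs) = 4/693 / 12/77 = 1/27
P(W=2 | obs) = 16/231 / 12/77 = 4/9
P(W=3 | obs) = 32/693 / 12/77 = 8/27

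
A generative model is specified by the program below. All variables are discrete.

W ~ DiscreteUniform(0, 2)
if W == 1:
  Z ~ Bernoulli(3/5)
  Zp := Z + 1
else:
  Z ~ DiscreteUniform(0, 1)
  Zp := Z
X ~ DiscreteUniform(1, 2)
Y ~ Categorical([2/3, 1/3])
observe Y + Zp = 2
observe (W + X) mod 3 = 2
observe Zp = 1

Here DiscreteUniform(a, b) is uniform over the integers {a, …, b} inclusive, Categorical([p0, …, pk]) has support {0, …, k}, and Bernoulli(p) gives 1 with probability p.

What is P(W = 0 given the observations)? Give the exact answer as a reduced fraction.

Enumerate traces; 2 have nonzero weight after conditioning:
  (W=0, Z=1, X=2, Y=1) weight 1/36
  (W=1, Z=0, X=1, Y=1) weight 1/45
Group by W:
  weight(W=0) = 1/36
  weight(W=1) = 1/45
Total weight = 1/36 + 1/45 = 1/20
P(W=0 | obs) = 1/36 / 1/20 = 5/9
P(W=1 | obs) = 1/45 / 1/20 = 4/9

P(W = 0 | obs) = 5/9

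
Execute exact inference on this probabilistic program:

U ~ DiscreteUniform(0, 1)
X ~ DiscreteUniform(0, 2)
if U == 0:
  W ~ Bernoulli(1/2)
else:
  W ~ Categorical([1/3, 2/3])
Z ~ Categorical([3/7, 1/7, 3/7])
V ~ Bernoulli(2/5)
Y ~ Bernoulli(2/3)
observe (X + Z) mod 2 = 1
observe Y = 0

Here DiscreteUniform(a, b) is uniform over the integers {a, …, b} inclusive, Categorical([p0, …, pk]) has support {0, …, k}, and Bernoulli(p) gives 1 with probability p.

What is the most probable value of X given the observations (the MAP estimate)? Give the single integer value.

Enumerate traces; 32 have nonzero weight after conditioning:
  (U=0, X=0, W=0, Z=1, V=0, Y=0) weight 1/420
  (U=0, X=0, W=0, Z=1, V=1, Y=0) weight 1/630
  (U=0, X=0, W=1, Z=1, V=0, Y=0) weight 1/420
  (U=0, X=0, W=1, Z=1, V=1, Y=0) weight 1/630
  (U=0, X=1, W=0, Z=0, V=0, Y=0) weight 1/140
  (U=0, X=1, W=0, Z=0, V=1, Y=0) weight 1/210
  (U=0, X=1, W=0, Z=2, V=0, Y=0) weight 1/140
  (U=0, X=1, W=0, Z=2, V=1, Y=0) weight 1/210
  (U=0, X=2, W=0, Z=1, V=0, Y=0) weight 1/420
  … 23 more
Group by X:
  weight(X=0) = 1/63
  weight(X=1) = 2/21
  weight(X=2) = 1/63
Total weight = 1/63 + 2/21 + 1/63 = 8/63
P(X=0 | obs) = 1/63 / 8/63 = 1/8
P(X=1 | obs) = 2/21 / 8/63 = 3/4
P(X=2 | obs) = 1/63 / 8/63 = 1/8
argmax = 1

argmax_v P(X = v | obs) = 1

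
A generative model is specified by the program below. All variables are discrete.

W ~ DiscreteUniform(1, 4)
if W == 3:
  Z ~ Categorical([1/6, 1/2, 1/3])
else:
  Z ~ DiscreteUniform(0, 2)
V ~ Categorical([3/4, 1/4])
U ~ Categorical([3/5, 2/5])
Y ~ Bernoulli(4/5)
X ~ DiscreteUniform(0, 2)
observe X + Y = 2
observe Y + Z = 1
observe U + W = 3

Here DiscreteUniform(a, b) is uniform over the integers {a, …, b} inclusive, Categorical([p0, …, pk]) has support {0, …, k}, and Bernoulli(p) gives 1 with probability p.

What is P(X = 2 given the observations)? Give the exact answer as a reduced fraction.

Enumerate traces; 8 have nonzero weight after conditioning:
  (W=2, Z=0, V=0, U=1, Y=1, X=1) weight 1/150
  (W=2, Z=0, V=1, U=1, Y=1, X=1) weight 1/450
  (W=2, Z=1, V=0, U=1, Y=0, X=2) weight 1/600
  (W=2, Z=1, V=1, U=1, Y=0, X=2) weight 1/1800
  (W=3, Z=0, V=0, U=0, Y=1, X=1) weight 1/200
  (W=3, Z=0, V=1, U=0, Y=1, X=1) weight 1/600
  (W=3, Z=1, V=0, U=0, Y=0, X=2) weight 3/800
  (W=3, Z=1, V=1, U=0, Y=0, X=2) weight 1/800
Group by X:
  weight(X=1) = 7/450
  weight(X=2) = 13/1800
Total weight = 7/450 + 13/1800 = 41/1800
P(X=1 | obs) = 7/450 / 41/1800 = 28/41
P(X=2 | obs) = 13/1800 / 41/1800 = 13/41

P(X = 2 | obs) = 13/41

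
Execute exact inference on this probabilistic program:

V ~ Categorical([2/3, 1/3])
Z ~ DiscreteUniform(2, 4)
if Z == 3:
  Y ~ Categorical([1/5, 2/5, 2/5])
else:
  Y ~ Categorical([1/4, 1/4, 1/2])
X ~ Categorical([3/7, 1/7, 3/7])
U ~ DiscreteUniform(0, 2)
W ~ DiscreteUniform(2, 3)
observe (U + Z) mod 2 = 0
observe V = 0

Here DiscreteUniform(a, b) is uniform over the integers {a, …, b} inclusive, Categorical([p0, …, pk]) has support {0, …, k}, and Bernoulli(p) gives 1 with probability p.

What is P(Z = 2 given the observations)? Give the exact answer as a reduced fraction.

P(Z = 2 | obs) = 2/5

Enumerate traces; 90 have nonzero weight after conditioning:
  (V=0, Z=2, Y=0, X=0, U=0, W=2) weight 1/252
  (V=0, Z=2, Y=0, X=0, U=0, W=3) weight 1/252
  (V=0, Z=2, Y=0, X=0, U=2, W=2) weight 1/252
  (V=0, Z=2, Y=0, X=0, U=2, W=3) weight 1/252
  (V=0, Z=2, Y=0, X=1, U=0, W=2) weight 1/756
  (V=0, Z=2, Y=0, X=1, U=0, W=3) weight 1/756
  (V=0, Z=2, Y=0, X=1, U=2, W=2) weight 1/756
  (V=0, Z=2, Y=0, X=1, U=2, W=3) weight 1/756
  (V=0, Z=3, Y=0, X=0, U=1, W=2) weight 1/315
  (V=0, Z=4, Y=0, X=0, U=0, W=2) weight 1/252
  … 80 more
Group by Z:
  weight(Z=2) = 4/27
  weight(Z=3) = 2/27
  weight(Z=4) = 4/27
Total weight = 4/27 + 2/27 + 4/27 = 10/27
P(Z=2 | obs) = 4/27 / 10/27 = 2/5
P(Z=3 | obs) = 2/27 / 10/27 = 1/5
P(Z=4 | obs) = 4/27 / 10/27 = 2/5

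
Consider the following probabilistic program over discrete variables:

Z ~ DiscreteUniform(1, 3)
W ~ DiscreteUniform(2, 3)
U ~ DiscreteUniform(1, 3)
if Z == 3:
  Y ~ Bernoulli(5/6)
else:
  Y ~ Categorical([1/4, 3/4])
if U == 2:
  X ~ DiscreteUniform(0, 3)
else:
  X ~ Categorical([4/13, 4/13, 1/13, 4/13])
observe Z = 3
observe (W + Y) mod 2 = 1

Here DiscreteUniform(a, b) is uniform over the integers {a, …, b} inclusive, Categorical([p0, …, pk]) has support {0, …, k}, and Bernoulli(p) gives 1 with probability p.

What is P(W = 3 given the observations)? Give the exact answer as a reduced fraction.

Enumerate traces; 24 have nonzero weight after conditioning:
  (Z=3, W=2, U=1, Y=1, X=0) weight 5/351
  (Z=3, W=2, U=1, Y=1, X=1) weight 5/351
  (Z=3, W=2, U=1, Y=1, X=2) weight 5/1404
  (Z=3, W=2, U=1, Y=1, X=3) weight 5/351
  (Z=3, W=2, U=2, Y=1, X=0) weight 5/432
  (Z=3, W=2, U=2, Y=1, X=1) weight 5/432
  (Z=3, W=2, U=2, Y=1, X=2) weight 5/432
  (Z=3, W=2, U=2, Y=1, X=3) weight 5/432
  (Z=3, W=3, U=1, Y=0, X=0) weight 1/351
  … 15 more
Group by W:
  weight(W=2) = 5/36
  weight(W=3) = 1/36
Total weight = 5/36 + 1/36 = 1/6
P(W=2 | obs) = 5/36 / 1/6 = 5/6
P(W=3 | obs) = 1/36 / 1/6 = 1/6

P(W = 3 | obs) = 1/6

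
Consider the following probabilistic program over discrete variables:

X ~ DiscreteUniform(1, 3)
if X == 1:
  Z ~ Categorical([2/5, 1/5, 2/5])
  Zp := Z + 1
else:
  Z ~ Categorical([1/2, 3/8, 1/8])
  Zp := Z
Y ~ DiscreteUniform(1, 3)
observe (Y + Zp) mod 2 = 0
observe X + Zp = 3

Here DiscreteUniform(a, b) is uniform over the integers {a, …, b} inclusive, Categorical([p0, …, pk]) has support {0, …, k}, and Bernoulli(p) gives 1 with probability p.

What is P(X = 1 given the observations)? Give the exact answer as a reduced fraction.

P(X = 1 | obs) = 4/29

Enumerate traces; 4 have nonzero weight after conditioning:
  (X=1, Z=1, Y=2) weight 1/45
  (X=2, Z=1, Y=1) weight 1/24
  (X=2, Z=1, Y=3) weight 1/24
  (X=3, Z=0, Y=2) weight 1/18
Group by X:
  weight(X=1) = 1/45
  weight(X=2) = 1/12
  weight(X=3) = 1/18
Total weight = 1/45 + 1/12 + 1/18 = 29/180
P(X=1 | obs) = 1/45 / 29/180 = 4/29
P(X=2 | obs) = 1/12 / 29/180 = 15/29
P(X=3 | obs) = 1/18 / 29/180 = 10/29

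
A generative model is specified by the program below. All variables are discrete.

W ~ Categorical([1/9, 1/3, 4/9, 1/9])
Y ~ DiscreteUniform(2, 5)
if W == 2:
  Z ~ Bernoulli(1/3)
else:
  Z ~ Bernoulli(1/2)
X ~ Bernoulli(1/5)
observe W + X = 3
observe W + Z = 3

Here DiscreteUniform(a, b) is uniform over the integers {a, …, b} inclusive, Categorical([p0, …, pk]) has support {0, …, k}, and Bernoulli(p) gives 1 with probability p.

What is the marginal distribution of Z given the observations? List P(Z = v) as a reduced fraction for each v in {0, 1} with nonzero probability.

P(Z=0) = 3/5, P(Z=1) = 2/5

Enumerate traces; 8 have nonzero weight after conditioning:
  (W=2, Y=2, Z=1, X=1) weight 1/135
  (W=2, Y=3, Z=1, X=1) weight 1/135
  (W=2, Y=4, Z=1, X=1) weight 1/135
  (W=2, Y=5, Z=1, X=1) weight 1/135
  (W=3, Y=2, Z=0, X=0) weight 1/90
  (W=3, Y=3, Z=0, X=0) weight 1/90
  (W=3, Y=4, Z=0, X=0) weight 1/90
  (W=3, Y=5, Z=0, X=0) weight 1/90
Group by Z:
  weight(Z=0) = 2/45
  weight(Z=1) = 4/135
Total weight = 2/45 + 4/135 = 2/27
P(Z=0 | obs) = 2/45 / 2/27 = 3/5
P(Z=1 | obs) = 4/135 / 2/27 = 2/5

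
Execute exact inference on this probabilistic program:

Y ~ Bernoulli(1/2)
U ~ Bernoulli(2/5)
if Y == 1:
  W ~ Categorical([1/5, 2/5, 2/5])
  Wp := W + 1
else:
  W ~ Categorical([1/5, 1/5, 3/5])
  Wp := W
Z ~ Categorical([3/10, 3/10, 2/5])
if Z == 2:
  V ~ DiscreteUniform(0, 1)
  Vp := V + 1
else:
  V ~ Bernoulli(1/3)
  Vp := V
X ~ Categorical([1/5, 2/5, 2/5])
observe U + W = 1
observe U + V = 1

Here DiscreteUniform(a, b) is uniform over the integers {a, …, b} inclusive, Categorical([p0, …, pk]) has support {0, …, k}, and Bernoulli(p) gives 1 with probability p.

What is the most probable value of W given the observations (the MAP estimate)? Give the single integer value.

argmax_v P(W = v | obs) = 1

Enumerate traces; 36 have nonzero weight after conditioning:
  (Y=0, U=0, W=1, Z=0, V=1, X=0) weight 3/2500
  (Y=0, U=0, W=1, Z=0, V=1, X=1) weight 3/1250
  (Y=0, U=0, W=1, Z=0, V=1, X=2) weight 3/1250
  (Y=0, U=0, W=1, Z=1, V=1, X=0) weight 3/2500
  (Y=0, U=0, W=1, Z=1, V=1, X=1) weight 3/1250
  (Y=0, U=0, W=1, Z=1, V=1, X=2) weight 3/1250
  (Y=0, U=0, W=1, Z=2, V=1, X=0) weight 3/1250
  (Y=0, U=0, W=1, Z=2, V=1, X=1) weight 3/625
  (Y=0, U=1, W=0, Z=0, V=0, X=0) weight 1/625
  … 27 more
Group by W:
  weight(W=0) = 6/125
  weight(W=1) = 9/125
Total weight = 6/125 + 9/125 = 3/25
P(W=0 | obs) = 6/125 / 3/25 = 2/5
P(W=1 | obs) = 9/125 / 3/25 = 3/5
argmax = 1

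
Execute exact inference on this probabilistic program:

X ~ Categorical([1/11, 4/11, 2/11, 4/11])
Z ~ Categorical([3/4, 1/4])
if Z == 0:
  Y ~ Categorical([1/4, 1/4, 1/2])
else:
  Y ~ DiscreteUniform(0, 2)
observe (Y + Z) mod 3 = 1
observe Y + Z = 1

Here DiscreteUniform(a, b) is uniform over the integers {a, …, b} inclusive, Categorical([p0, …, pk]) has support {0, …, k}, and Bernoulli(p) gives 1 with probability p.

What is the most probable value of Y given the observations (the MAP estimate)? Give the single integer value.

Enumerate traces; 8 have nonzero weight after conditioning:
  (X=0, Z=0, Y=1) weight 3/176
  (X=0, Z=1, Y=0) weight 1/132
  (X=1, Z=0, Y=1) weight 3/44
  (X=1, Z=1, Y=0) weight 1/33
  (X=2, Z=0, Y=1) weight 3/88
  (X=2, Z=1, Y=0) weight 1/66
  (X=3, Z=0, Y=1) weight 3/44
  (X=3, Z=1, Y=0) weight 1/33
Group by Y:
  weight(Y=0) = 1/12
  weight(Y=1) = 3/16
Total weight = 1/12 + 3/16 = 13/48
P(Y=0 | obs) = 1/12 / 13/48 = 4/13
P(Y=1 | obs) = 3/16 / 13/48 = 9/13
argmax = 1

argmax_v P(Y = v | obs) = 1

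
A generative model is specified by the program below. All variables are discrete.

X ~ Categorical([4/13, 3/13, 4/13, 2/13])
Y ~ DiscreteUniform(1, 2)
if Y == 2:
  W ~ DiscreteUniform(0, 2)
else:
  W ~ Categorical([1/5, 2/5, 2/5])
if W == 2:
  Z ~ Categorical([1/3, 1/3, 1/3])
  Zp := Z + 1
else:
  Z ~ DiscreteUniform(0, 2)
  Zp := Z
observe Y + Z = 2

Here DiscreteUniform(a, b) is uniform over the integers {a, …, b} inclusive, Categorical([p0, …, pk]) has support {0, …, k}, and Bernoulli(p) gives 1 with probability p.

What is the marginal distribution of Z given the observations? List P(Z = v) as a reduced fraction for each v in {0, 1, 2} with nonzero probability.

P(Z=0) = 1/2, P(Z=1) = 1/2

Enumerate traces; 24 have nonzero weight after conditioning:
  (X=0, Y=1, W=0, Z=1) weight 2/195
  (X=0, Y=1, W=1, Z=1) weight 4/195
  (X=0, Y=1, W=2, Z=1) weight 4/195
  (X=0, Y=2, W=0, Z=0) weight 2/117
  (X=0, Y=2, W=1, Z=0) weight 2/117
  (X=0, Y=2, W=2, Z=0) weight 2/117
  (X=1, Y=1, W=0, Z=1) weight 1/130
  (X=1, Y=1, W=1, Z=1) weight 1/65
  … 16 more
Group by Z:
  weight(Z=0) = 1/6
  weight(Z=1) = 1/6
Total weight = 1/6 + 1/6 = 1/3
P(Z=0 | obs) = 1/6 / 1/3 = 1/2
P(Z=1 | obs) = 1/6 / 1/3 = 1/2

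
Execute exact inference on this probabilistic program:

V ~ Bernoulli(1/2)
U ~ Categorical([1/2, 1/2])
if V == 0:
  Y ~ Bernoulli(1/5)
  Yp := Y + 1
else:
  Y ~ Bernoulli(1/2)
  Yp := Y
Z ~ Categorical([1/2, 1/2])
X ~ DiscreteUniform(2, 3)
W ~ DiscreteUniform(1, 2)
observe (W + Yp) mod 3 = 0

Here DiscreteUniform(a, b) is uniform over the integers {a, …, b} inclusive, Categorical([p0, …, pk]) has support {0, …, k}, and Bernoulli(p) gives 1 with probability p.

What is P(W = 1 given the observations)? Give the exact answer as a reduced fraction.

Enumerate traces; 24 have nonzero weight after conditioning:
  (V=0, U=0, Y=0, Z=0, X=2, W=2) weight 1/40
  (V=0, U=0, Y=0, Z=0, X=3, W=2) weight 1/40
  (V=0, U=0, Y=0, Z=1, X=2, W=2) weight 1/40
  (V=0, U=0, Y=0, Z=1, X=3, W=2) weight 1/40
  (V=0, U=0, Y=1, Z=0, X=2, W=1) weight 1/160
  (V=0, U=0, Y=1, Z=0, X=3, W=1) weight 1/160
  (V=0, U=0, Y=1, Z=1, X=2, W=1) weight 1/160
  (V=0, U=0, Y=1, Z=1, X=3, W=1) weight 1/160
  … 16 more
Group by W:
  weight(W=1) = 1/20
  weight(W=2) = 13/40
Total weight = 1/20 + 13/40 = 3/8
P(W=1 | obs) = 1/20 / 3/8 = 2/15
P(W=2 | obs) = 13/40 / 3/8 = 13/15

P(W = 1 | obs) = 2/15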